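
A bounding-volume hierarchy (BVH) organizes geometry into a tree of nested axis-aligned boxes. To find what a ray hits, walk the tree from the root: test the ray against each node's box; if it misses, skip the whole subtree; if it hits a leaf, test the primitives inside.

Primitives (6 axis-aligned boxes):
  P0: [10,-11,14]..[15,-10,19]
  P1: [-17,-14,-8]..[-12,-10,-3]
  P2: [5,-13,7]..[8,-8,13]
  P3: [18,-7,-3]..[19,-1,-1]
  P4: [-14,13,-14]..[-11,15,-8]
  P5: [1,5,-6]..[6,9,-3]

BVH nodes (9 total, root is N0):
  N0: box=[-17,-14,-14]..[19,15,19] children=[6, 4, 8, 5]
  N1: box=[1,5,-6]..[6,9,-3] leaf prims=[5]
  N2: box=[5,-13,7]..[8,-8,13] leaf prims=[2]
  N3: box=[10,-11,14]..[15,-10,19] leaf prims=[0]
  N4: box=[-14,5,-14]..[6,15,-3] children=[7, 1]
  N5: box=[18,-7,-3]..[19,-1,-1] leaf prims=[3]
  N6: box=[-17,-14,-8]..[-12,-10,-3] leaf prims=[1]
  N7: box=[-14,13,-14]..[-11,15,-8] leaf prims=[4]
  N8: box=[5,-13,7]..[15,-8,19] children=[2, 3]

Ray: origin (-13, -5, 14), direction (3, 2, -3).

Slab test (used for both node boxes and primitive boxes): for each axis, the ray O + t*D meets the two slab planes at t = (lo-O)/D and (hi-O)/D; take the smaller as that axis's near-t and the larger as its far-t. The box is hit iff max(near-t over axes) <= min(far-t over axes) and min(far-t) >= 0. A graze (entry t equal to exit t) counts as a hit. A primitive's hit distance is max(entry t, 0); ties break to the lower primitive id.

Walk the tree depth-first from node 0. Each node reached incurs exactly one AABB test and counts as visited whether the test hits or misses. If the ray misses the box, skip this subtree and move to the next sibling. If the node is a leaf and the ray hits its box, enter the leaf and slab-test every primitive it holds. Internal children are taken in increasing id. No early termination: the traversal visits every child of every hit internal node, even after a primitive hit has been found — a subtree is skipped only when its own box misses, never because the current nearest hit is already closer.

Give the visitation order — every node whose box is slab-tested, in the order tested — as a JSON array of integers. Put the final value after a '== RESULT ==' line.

Traverse from the root:
N0 x:[-4/3,32/3] y:[-9/2,10] z:[-5/3,28/3] -> hit [-4/3,28/3], descend [4, 5, 6, 8]
  N4 x:[-1/3,19/3] y:[5,10] z:[17/3,28/3] -> hit [17/3,19/3], descend [1, 7]
    N1 x:[14/3,19/3] y:[5,7] z:[17/3,20/3] -> hit [17/3,19/3] leaf, test {P5@t=17/3}
    N7 x:[-1/3,2/3] y:[9,10] z:[22/3,28/3] -> miss, prune
  N5 x:[31/3,32/3] y:[-1,2] z:[5,17/3] -> miss, prune
  N6 x:[-4/3,1/3] y:[-9/2,-5/2] z:[17/3,22/3] -> miss, prune
  N8 x:[6,28/3] y:[-4,-3/2] z:[-5/3,7/3] -> miss, prune

7 AABB tests over nodes [0, 4, 1, 7, 5, 6, 8]; 1 leaf entered; closest P5.

== RESULT ==
[0, 4, 1, 7, 5, 6, 8]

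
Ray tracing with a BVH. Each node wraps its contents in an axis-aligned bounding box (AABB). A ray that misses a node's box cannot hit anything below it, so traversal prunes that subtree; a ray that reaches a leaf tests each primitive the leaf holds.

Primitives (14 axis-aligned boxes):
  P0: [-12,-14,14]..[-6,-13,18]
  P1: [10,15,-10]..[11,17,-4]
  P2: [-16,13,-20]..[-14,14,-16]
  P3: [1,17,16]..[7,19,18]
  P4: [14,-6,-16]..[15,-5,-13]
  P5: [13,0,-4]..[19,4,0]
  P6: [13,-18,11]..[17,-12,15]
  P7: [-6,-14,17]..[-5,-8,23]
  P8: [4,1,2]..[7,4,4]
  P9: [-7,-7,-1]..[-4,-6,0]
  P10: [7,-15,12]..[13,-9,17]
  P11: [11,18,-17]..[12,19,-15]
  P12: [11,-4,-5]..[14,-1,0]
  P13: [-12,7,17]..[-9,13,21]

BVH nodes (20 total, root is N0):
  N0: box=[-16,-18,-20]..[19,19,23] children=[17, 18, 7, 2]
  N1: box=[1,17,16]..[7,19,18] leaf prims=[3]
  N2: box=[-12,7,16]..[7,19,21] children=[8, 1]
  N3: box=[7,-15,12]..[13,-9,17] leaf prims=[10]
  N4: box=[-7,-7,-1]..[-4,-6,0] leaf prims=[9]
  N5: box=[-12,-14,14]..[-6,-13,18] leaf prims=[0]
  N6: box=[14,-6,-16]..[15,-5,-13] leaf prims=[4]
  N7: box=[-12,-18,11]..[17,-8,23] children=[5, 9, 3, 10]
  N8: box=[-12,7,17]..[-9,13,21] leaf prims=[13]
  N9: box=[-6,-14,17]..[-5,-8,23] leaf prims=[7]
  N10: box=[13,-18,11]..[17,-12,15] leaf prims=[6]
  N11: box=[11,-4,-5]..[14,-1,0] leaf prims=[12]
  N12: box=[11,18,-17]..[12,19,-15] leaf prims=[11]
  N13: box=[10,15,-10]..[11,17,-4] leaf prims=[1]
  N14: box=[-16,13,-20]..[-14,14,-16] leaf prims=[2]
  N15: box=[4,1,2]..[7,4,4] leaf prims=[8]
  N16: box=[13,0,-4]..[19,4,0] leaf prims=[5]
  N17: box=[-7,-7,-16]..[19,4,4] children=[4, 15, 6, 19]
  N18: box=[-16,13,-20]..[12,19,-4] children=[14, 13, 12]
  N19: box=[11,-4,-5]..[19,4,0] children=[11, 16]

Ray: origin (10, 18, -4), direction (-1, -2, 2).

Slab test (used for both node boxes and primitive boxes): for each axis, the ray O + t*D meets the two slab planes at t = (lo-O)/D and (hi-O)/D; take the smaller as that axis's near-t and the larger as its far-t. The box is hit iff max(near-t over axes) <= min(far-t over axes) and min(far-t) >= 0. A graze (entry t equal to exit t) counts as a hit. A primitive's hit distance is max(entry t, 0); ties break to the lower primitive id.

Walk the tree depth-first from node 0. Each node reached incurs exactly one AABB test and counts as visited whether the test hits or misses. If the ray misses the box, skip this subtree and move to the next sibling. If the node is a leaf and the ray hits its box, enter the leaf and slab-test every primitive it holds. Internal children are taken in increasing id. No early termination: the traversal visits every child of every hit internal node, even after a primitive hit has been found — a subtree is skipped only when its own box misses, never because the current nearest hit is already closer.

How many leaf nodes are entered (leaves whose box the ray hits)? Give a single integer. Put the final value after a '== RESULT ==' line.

Trace the traversal:
N0 x:[-9,26] y:[-1/2,18] z:[-8,27/2] -> hit [-1/2,27/2], descend [2, 7, 17, 18]
  N2 x:[3,22] y:[-1/2,11/2] z:[10,25/2] -> miss, prune
  N7 x:[-7,22] y:[13,18] z:[15/2,27/2] -> hit [13,27/2], descend [3, 5, 9, 10]
    N3 x:[-3,3] y:[27/2,33/2] z:[8,21/2] -> miss, prune
    N5 x:[16,22] y:[31/2,16] z:[9,11] -> miss, prune
    N9 x:[15,16] y:[13,16] z:[21/2,27/2] -> miss, prune
    N10 x:[-7,-3] y:[15,18] z:[15/2,19/2] -> miss, prune
  N17 x:[-9,17] y:[7,25/2] z:[-6,4] -> miss, prune
  N18 x:[-2,26] y:[-1/2,5/2] z:[-8,0] -> hit [-1/2,0], descend [12, 13, 14]
    N12 x:[-2,-1] y:[-1/2,0] z:[-13/2,-11/2] -> miss, prune
    N13 x:[-1,0] y:[1/2,3/2] z:[-3,0] -> miss, prune
    N14 x:[24,26] y:[2,5/2] z:[-8,-6] -> miss, prune

12 AABB tests over nodes [0, 2, 7, 3, 5, 9, 10, 17, 18, 12, 13, 14]; 0 leaves entered; closest miss.

== RESULT ==
0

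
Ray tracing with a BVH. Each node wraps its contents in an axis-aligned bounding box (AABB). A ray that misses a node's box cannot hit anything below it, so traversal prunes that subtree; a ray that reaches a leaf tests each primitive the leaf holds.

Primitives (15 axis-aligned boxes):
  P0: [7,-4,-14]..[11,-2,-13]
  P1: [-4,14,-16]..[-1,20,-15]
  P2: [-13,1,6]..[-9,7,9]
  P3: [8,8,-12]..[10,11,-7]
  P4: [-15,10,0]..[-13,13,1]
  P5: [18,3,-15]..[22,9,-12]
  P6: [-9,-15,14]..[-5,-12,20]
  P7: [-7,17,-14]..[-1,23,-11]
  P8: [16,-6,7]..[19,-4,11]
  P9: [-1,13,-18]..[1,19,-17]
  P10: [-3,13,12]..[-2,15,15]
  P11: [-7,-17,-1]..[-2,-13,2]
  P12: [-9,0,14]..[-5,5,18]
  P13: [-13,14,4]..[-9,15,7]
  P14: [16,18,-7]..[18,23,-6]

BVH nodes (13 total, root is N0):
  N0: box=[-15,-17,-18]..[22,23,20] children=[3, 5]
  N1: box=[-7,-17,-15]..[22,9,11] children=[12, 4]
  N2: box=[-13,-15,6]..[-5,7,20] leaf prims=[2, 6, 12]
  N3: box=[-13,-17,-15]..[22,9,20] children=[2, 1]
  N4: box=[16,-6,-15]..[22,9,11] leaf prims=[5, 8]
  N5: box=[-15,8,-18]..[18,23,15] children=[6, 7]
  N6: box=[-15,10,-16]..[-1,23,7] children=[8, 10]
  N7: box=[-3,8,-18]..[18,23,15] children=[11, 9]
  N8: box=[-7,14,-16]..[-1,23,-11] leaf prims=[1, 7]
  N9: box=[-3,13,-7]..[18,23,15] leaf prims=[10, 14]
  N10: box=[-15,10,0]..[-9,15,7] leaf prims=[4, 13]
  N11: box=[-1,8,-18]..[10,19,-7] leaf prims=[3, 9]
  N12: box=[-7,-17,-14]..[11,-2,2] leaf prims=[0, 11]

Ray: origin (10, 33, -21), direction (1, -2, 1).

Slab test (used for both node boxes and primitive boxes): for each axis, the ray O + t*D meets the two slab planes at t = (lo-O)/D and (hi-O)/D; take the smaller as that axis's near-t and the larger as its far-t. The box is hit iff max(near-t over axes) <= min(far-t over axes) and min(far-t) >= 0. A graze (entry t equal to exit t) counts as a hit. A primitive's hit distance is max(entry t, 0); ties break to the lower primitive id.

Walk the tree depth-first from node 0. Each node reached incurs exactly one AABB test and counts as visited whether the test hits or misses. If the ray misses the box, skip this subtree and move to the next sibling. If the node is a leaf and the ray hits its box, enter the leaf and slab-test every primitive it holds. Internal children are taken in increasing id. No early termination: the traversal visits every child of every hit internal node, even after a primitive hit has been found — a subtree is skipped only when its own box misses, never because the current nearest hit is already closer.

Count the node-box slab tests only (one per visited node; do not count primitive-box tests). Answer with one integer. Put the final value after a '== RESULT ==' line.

Trace the traversal:
N0 x:[-25,12] y:[5,25] z:[3,41] -> hit [5,12], descend [3, 5]
  N3 x:[-23,12] y:[12,25] z:[6,41] -> hit [12,12], descend [1, 2]
    N1 x:[-17,12] y:[12,25] z:[6,32] -> hit [12,12], descend [4, 12]
      N4 x:[6,12] y:[12,39/2] z:[6,32] -> hit [12,12] leaf, test {P5(miss), P8(miss)}
      N12 x:[-17,1] y:[35/2,25] z:[7,23] -> miss, prune
    N2 x:[-23,-15] y:[13,24] z:[27,41] -> miss, prune
  N5 x:[-25,8] y:[5,25/2] z:[3,36] -> hit [5,8], descend [6, 7]
    N6 x:[-25,-11] y:[5,23/2] z:[5,28] -> miss, prune
    N7 x:[-13,8] y:[5,25/2] z:[3,36] -> hit [5,8], descend [9, 11]
      N9 x:[-13,8] y:[5,10] z:[14,36] -> miss, prune
      N11 x:[-11,0] y:[7,25/2] z:[3,14] -> miss, prune

Summary -> nodes [0, 3, 1, 4, 12, 2, 5, 6, 7, 9, 11]; box-tests=11; leaf-entries=1; first=miss

== RESULT ==
11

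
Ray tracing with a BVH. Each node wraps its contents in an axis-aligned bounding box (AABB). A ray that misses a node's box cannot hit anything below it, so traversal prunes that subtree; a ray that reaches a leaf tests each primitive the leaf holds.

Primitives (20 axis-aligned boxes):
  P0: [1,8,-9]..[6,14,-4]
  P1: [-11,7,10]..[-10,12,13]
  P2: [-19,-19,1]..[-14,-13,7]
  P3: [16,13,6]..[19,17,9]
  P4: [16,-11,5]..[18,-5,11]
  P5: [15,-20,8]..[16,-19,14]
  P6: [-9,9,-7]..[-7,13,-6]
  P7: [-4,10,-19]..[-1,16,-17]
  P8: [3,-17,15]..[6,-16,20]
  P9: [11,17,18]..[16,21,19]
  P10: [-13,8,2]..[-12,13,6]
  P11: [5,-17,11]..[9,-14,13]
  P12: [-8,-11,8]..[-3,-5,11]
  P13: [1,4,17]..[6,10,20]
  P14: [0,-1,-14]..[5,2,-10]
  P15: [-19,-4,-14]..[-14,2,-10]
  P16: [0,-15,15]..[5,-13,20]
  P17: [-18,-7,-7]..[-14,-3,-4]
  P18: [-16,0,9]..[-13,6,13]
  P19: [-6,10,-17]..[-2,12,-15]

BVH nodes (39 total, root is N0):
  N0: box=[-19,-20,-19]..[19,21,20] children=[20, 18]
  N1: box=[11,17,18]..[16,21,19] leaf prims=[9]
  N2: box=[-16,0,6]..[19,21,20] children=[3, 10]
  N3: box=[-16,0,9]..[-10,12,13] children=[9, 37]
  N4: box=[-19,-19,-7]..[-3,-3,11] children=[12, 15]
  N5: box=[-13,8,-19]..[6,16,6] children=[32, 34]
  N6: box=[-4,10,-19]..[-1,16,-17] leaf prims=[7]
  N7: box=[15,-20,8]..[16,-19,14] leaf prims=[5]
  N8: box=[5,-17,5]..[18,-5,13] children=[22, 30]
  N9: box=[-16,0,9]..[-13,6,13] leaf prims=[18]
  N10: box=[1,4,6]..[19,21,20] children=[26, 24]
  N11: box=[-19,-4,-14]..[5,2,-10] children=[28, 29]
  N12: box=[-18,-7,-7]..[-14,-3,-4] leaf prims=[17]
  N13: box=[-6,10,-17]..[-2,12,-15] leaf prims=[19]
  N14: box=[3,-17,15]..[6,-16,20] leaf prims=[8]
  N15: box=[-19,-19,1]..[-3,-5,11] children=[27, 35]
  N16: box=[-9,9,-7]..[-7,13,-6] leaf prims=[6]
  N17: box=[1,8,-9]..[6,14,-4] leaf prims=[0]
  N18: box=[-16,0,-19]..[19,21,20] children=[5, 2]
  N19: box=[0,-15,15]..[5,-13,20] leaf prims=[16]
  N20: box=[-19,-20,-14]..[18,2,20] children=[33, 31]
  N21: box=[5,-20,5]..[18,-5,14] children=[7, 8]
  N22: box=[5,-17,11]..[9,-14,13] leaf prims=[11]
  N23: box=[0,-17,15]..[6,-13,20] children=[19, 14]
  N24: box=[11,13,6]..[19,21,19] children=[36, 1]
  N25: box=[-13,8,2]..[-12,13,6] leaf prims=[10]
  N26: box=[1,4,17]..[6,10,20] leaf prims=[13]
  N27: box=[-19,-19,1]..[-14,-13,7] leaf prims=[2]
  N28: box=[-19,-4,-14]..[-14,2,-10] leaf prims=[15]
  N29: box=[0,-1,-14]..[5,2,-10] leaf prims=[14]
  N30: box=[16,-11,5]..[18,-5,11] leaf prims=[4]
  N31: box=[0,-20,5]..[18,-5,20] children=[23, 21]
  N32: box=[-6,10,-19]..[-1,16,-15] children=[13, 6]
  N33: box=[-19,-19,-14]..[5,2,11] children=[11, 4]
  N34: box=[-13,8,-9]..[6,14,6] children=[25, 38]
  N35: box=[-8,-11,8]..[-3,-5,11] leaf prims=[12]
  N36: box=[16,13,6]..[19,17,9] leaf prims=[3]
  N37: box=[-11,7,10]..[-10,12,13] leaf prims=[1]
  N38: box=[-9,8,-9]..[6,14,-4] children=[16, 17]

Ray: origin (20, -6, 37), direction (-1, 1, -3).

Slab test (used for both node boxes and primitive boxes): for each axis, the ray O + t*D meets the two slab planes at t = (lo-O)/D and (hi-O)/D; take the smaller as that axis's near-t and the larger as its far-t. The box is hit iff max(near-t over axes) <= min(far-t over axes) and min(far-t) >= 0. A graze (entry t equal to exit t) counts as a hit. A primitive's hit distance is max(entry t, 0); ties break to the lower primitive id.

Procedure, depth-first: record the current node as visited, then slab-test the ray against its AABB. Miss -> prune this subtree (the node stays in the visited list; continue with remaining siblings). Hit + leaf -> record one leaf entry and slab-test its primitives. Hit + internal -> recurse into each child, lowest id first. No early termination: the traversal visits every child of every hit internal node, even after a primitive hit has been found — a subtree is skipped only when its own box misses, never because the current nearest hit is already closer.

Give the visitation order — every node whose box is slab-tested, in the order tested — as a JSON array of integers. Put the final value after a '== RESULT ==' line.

Traverse from the root:
N0 x:[1,39] y:[-14,27] z:[17/3,56/3] -> hit [17/3,56/3], descend [18, 20]
  N18 x:[1,36] y:[6,27] z:[17/3,56/3] -> hit [6,56/3], descend [2, 5]
    N2 x:[1,36] y:[6,27] z:[17/3,31/3] -> hit [6,31/3], descend [3, 10]
      N3 x:[30,36] y:[6,18] z:[8,28/3] -> miss, prune
      N10 x:[1,19] y:[10,27] z:[17/3,31/3] -> hit [10,31/3], descend [24, 26]
        N24 x:[1,9] y:[19,27] z:[6,31/3] -> miss, prune
        N26 x:[14,19] y:[10,16] z:[17/3,20/3] -> miss, prune
    N5 x:[14,33] y:[14,22] z:[31/3,56/3] -> hit [14,56/3], descend [32, 34]
      N32 x:[21,26] y:[16,22] z:[52/3,56/3] -> miss, prune
      N34 x:[14,33] y:[14,20] z:[31/3,46/3] -> hit [14,46/3], descend [25, 38]
        N25 x:[32,33] y:[14,19] z:[31/3,35/3] -> miss, prune
        N38 x:[14,29] y:[14,20] z:[41/3,46/3] -> hit [14,46/3], descend [16, 17]
          N16 x:[27,29] y:[15,19] z:[43/3,44/3] -> miss, prune
          N17 x:[14,19] y:[14,20] z:[41/3,46/3] -> hit [14,46/3] leaf, test {P0@t=14}
  N20 x:[2,39] y:[-14,8] z:[17/3,17] -> hit [17/3,8], descend [31, 33]
    N31 x:[2,20] y:[-14,1] z:[17/3,32/3] -> miss, prune
    N33 x:[15,39] y:[-13,8] z:[26/3,17] -> miss, prune

Visited [0, 18, 2, 3, 10, 24, 26, 5, 32, 34, 25, 38, 16, 17, 20, 31, 33]. Tests: 17 box, 1 leaf. Nearest: P0.

== RESULT ==
[0, 18, 2, 3, 10, 24, 26, 5, 32, 34, 25, 38, 16, 17, 20, 31, 33]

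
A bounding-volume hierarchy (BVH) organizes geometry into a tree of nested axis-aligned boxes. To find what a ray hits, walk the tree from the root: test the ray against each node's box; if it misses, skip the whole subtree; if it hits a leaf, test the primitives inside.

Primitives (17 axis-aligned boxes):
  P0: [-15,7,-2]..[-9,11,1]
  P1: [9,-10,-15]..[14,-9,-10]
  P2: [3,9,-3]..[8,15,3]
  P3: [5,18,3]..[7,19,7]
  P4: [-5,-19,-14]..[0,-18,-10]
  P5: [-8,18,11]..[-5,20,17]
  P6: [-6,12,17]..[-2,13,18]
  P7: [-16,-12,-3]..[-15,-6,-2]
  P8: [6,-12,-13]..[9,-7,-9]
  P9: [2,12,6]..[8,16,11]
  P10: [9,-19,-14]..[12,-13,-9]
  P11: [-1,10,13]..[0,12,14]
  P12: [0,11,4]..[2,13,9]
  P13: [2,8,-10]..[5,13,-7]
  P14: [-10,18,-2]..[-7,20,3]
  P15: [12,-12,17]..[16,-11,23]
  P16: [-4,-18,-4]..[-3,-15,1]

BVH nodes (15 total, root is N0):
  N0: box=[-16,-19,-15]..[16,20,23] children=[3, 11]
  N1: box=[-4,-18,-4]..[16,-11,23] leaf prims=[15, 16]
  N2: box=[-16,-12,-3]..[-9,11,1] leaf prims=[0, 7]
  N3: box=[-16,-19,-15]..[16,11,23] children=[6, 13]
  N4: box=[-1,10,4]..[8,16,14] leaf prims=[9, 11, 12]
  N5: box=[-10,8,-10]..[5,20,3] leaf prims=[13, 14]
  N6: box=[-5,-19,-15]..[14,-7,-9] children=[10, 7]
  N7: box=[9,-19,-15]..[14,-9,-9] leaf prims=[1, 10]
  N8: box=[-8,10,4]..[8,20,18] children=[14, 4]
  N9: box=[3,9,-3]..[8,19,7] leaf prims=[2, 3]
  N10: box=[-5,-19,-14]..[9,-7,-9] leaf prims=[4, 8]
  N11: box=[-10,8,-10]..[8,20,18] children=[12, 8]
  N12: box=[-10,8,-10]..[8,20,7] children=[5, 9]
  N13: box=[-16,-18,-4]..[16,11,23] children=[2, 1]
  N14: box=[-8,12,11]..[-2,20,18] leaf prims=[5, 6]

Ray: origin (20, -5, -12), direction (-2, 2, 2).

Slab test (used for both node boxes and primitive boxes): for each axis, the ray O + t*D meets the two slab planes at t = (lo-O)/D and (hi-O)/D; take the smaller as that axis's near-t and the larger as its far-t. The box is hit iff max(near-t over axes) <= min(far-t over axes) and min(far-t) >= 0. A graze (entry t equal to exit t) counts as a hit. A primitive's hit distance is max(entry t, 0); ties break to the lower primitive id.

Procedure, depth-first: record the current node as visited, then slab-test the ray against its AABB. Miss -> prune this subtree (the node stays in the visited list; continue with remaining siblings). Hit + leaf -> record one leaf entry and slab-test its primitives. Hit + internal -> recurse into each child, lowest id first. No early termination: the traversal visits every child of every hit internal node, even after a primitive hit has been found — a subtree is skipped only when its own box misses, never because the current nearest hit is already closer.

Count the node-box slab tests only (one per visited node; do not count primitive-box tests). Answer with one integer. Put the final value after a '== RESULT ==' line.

Walk:
N0 x:[2,18] y:[-7,25/2] z:[-3/2,35/2] -> hit [2,25/2], descend [3, 11]
  N3 x:[2,18] y:[-7,8] z:[-3/2,35/2] -> hit [2,8], descend [6, 13]
    N6 x:[3,25/2] y:[-7,-1] z:[-3/2,3/2] -> miss, prune
    N13 x:[2,18] y:[-13/2,8] z:[4,35/2] -> hit [4,8], descend [1, 2]
      N1 x:[2,12] y:[-13/2,-3] z:[4,35/2] -> miss, prune
      N2 x:[29/2,18] y:[-7/2,8] z:[9/2,13/2] -> miss, prune
  N11 x:[6,15] y:[13/2,25/2] z:[1,15] -> hit [13/2,25/2], descend [8, 12]
    N8 x:[6,14] y:[15/2,25/2] z:[8,15] -> hit [8,25/2], descend [4, 14]
      N4 x:[6,21/2] y:[15/2,21/2] z:[8,13] -> hit [8,21/2] leaf, test {P9@t=9, P11(miss), P12@t=9}
      N14 x:[11,14] y:[17/2,25/2] z:[23/2,15] -> hit [23/2,25/2] leaf, test {P5@t=25/2, P6(miss)}
    N12 x:[6,15] y:[13/2,25/2] z:[1,19/2] -> hit [13/2,19/2], descend [5, 9]
      N5 x:[15/2,15] y:[13/2,25/2] z:[1,15/2] -> hit [15/2,15/2] leaf, test {P13(miss), P14(miss)}
      N9 x:[6,17/2] y:[7,12] z:[9/2,19/2] -> hit [7,17/2] leaf, test {P2@t=7, P3(miss)}

Visited [0, 3, 6, 13, 1, 2, 11, 8, 4, 14, 12, 5, 9]. Tests: 13 box, 4 leaf. Nearest: P2.

== RESULT ==
13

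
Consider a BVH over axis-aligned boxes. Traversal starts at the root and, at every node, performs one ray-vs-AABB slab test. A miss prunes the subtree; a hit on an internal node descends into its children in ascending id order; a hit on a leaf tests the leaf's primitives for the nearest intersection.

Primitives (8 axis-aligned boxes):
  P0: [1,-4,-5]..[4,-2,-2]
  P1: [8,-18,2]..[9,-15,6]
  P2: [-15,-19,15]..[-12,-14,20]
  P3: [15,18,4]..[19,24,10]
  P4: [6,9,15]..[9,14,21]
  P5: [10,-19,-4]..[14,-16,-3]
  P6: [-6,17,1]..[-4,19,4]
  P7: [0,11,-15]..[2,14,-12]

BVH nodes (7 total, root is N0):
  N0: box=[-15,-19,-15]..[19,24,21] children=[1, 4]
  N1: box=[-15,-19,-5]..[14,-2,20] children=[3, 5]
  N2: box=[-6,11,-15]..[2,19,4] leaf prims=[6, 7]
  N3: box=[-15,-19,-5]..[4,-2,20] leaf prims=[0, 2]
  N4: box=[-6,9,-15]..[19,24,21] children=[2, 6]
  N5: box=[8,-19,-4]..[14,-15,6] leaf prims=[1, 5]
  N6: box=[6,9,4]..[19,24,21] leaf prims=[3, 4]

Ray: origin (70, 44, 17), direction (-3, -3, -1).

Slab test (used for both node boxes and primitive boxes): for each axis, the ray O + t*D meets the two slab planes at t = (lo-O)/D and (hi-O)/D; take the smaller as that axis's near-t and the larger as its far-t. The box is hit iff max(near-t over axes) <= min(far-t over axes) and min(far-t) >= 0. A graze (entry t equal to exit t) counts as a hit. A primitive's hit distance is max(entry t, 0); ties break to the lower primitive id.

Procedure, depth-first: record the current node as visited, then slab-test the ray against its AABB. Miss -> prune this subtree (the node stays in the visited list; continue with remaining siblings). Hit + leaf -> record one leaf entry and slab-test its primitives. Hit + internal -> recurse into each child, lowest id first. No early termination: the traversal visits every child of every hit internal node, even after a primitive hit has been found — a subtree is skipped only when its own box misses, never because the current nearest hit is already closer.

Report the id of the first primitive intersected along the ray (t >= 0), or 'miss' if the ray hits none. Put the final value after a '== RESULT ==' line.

Traverse from the root:
N0 x:[17,85/3] y:[20/3,21] z:[-4,32] -> hit [17,21], descend [1, 4]
  N1 x:[56/3,85/3] y:[46/3,21] z:[-3,22] -> hit [56/3,21], descend [3, 5]
    N3 x:[22,85/3] y:[46/3,21] z:[-3,22] -> miss, prune
    N5 x:[56/3,62/3] y:[59/3,21] z:[11,21] -> hit [59/3,62/3] leaf, test {P1(miss), P5@t=20}
  N4 x:[17,76/3] y:[20/3,35/3] z:[-4,32] -> miss, prune

5 AABB tests over nodes [0, 1, 3, 5, 4]; 1 leaf entered; closest P5.

== RESULT ==
5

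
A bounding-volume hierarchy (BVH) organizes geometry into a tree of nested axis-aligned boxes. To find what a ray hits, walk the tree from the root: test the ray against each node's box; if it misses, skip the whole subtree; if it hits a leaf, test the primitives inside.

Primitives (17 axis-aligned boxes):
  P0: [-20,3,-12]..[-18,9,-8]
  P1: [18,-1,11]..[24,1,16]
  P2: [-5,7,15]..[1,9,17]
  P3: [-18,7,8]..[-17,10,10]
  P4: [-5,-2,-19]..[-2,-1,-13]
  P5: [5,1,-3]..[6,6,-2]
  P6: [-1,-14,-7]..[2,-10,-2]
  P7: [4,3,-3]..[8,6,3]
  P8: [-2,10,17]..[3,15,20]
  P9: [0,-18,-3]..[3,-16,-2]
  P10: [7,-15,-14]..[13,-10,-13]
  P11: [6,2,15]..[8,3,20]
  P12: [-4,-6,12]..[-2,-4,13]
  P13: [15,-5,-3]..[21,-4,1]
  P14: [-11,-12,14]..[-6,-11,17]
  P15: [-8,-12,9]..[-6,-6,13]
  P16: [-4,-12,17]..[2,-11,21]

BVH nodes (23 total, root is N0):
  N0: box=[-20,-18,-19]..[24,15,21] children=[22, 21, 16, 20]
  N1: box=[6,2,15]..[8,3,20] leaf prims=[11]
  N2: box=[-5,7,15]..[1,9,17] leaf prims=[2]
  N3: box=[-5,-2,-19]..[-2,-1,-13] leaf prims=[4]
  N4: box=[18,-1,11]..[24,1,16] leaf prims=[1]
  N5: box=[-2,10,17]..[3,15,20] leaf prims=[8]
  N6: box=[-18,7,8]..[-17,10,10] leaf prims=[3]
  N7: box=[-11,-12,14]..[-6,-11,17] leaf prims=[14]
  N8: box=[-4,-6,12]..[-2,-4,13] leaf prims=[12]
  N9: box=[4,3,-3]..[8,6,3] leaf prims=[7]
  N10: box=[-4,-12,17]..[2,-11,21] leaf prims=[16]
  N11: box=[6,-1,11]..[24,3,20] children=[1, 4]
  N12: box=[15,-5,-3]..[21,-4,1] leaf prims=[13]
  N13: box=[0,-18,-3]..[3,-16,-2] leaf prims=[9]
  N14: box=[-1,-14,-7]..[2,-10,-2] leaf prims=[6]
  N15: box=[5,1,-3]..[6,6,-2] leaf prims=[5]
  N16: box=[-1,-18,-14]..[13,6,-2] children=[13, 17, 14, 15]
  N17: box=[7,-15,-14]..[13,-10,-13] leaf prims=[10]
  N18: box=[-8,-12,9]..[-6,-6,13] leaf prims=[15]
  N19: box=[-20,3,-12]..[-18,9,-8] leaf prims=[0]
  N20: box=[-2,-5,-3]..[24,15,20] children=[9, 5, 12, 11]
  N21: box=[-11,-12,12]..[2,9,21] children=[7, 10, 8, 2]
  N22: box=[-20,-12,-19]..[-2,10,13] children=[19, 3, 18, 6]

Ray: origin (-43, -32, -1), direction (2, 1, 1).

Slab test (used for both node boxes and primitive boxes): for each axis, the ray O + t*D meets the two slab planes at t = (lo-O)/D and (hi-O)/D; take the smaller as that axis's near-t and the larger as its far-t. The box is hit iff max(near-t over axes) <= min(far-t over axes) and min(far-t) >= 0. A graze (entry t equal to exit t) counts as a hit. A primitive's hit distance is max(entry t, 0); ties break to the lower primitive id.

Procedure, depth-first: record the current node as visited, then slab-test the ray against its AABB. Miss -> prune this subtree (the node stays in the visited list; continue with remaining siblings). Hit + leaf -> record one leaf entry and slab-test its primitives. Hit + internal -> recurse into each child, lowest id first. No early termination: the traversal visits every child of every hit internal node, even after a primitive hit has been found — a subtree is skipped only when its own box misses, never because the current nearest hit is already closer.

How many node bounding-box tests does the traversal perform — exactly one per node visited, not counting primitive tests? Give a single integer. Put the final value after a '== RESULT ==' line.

Walk:
N0 x:[23/2,67/2] y:[14,47] z:[-18,22] -> hit [14,22], descend [16, 20, 21, 22]
  N16 x:[21,28] y:[14,38] z:[-13,-1] -> miss, prune
  N20 x:[41/2,67/2] y:[27,47] z:[-2,21] -> miss, prune
  N21 x:[16,45/2] y:[20,41] z:[13,22] -> hit [20,22], descend [2, 7, 8, 10]
    N2 x:[19,22] y:[39,41] z:[16,18] -> miss, prune
    N7 x:[16,37/2] y:[20,21] z:[15,18] -> miss, prune
    N8 x:[39/2,41/2] y:[26,28] z:[13,14] -> miss, prune
    N10 x:[39/2,45/2] y:[20,21] z:[18,22] -> hit [20,21] leaf, test {P16@t=20}
  N22 x:[23/2,41/2] y:[20,42] z:[-18,14] -> miss, prune

Summary -> nodes [0, 16, 20, 21, 2, 7, 8, 10, 22]; box-tests=9; leaf-entries=1; first=P16

== RESULT ==
9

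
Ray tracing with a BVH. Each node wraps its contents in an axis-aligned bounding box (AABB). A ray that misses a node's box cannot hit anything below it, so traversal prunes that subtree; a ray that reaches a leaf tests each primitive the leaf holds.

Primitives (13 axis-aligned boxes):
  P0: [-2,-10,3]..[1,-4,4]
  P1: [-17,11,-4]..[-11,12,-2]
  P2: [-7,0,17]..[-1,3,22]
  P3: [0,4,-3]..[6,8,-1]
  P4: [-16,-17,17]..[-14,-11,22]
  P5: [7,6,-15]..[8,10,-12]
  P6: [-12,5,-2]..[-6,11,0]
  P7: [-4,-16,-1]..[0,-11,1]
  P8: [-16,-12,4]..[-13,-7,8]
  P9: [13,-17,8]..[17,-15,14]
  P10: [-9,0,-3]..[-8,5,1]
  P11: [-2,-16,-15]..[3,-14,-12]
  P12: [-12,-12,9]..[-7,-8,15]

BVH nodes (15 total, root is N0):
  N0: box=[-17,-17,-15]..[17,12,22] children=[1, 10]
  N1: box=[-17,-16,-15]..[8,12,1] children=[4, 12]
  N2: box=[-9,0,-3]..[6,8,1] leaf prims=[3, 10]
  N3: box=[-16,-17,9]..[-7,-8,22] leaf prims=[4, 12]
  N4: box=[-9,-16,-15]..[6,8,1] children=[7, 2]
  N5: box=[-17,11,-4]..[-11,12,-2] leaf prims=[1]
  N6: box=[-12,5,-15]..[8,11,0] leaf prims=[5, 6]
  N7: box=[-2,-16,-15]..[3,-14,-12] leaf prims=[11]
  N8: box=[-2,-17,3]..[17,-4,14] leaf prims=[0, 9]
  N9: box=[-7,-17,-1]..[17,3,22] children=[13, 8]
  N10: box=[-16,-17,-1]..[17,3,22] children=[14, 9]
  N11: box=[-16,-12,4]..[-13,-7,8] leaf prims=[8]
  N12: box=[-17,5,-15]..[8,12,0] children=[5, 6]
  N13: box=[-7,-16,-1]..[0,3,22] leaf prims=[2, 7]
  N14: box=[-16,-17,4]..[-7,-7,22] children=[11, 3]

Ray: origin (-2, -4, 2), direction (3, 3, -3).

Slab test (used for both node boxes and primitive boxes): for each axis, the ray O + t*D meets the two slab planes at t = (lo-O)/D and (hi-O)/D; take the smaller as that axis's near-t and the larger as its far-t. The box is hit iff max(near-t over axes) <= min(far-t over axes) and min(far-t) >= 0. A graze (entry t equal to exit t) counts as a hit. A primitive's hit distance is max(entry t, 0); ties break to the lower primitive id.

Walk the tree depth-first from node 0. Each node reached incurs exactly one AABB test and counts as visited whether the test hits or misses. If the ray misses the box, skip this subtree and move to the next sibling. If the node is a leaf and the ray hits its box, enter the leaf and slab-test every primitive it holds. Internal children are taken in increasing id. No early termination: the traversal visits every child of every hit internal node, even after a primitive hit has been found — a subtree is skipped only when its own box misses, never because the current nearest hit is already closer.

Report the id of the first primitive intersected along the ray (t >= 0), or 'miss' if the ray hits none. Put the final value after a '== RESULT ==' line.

Walk:
N0 x:[-5,19/3] y:[-13/3,16/3] z:[-20/3,17/3] -> hit [-13/3,16/3], descend [1, 10]
  N1 x:[-5,10/3] y:[-4,16/3] z:[1/3,17/3] -> hit [1/3,10/3], descend [4, 12]
    N4 x:[-7/3,8/3] y:[-4,4] z:[1/3,17/3] -> hit [1/3,8/3], descend [2, 7]
      N2 x:[-7/3,8/3] y:[4/3,4] z:[1/3,5/3] -> hit [4/3,5/3] leaf, test {P3(miss), P10(miss)}
      N7 x:[0,5/3] y:[-4,-10/3] z:[14/3,17/3] -> miss, prune
    N12 x:[-5,10/3] y:[3,16/3] z:[2/3,17/3] -> hit [3,10/3], descend [5, 6]
      N5 x:[-5,-3] y:[5,16/3] z:[4/3,2] -> miss, prune
      N6 x:[-10/3,10/3] y:[3,5] z:[2/3,17/3] -> hit [3,10/3] leaf, test {P5(miss), P6(miss)}
  N10 x:[-14/3,19/3] y:[-13/3,7/3] z:[-20/3,1] -> hit [-13/3,1], descend [9, 14]
    N9 x:[-5/3,19/3] y:[-13/3,7/3] z:[-20/3,1] -> hit [-5/3,1], descend [8, 13]
      N8 x:[0,19/3] y:[-13/3,0] z:[-4,-1/3] -> miss, prune
      N13 x:[-5/3,2/3] y:[-4,7/3] z:[-20/3,1] -> hit [-5/3,2/3] leaf, test {P2(miss), P7(miss)}
    N14 x:[-14/3,-5/3] y:[-13/3,-1] z:[-20/3,-2/3] -> miss, prune

13 AABB tests over nodes [0, 1, 4, 2, 7, 12, 5, 6, 10, 9, 8, 13, 14]; 3 leaves entered; closest miss.

== RESULT ==
miss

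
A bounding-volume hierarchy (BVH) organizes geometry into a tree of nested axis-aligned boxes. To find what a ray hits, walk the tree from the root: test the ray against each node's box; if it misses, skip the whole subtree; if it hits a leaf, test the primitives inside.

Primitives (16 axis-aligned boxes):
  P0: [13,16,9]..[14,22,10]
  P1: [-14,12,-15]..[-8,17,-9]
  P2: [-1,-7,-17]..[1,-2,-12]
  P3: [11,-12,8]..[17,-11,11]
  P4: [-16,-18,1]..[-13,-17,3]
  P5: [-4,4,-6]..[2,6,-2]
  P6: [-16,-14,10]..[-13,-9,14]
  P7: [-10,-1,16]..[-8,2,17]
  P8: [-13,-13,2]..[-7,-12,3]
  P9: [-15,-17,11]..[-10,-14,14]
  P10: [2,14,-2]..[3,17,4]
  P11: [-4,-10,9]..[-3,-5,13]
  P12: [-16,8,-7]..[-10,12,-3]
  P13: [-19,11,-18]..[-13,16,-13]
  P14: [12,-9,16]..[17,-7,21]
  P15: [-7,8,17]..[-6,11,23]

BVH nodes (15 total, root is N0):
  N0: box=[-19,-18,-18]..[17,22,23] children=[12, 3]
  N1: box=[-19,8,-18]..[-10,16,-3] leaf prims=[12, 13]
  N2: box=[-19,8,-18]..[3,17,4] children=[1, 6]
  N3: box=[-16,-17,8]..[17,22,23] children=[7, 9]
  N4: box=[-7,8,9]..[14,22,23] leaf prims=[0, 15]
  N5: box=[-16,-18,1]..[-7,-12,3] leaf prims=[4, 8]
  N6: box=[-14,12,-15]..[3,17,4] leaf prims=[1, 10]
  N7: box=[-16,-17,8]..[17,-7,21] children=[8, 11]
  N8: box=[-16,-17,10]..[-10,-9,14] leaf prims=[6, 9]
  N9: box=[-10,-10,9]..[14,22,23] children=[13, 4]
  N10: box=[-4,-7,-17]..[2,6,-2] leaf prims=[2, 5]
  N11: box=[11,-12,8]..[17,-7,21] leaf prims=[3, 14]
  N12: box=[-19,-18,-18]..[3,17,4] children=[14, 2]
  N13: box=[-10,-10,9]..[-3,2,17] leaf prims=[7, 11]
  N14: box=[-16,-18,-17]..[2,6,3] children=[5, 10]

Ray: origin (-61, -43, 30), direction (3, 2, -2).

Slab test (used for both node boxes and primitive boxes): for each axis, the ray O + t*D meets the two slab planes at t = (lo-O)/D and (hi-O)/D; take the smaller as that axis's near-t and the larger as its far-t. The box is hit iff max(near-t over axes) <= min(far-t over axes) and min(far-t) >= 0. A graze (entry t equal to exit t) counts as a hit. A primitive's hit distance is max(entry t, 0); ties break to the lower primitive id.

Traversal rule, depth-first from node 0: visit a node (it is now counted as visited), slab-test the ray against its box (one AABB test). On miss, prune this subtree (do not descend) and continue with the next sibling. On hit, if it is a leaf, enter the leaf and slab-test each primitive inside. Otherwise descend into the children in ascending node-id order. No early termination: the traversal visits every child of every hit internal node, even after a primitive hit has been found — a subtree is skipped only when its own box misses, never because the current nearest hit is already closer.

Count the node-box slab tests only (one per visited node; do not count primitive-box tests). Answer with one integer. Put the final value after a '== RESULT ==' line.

Traverse from the root:
N0 x:[14,26] y:[25/2,65/2] z:[7/2,24] -> hit [14,24], descend [3, 12]
  N3 x:[15,26] y:[13,65/2] z:[7/2,11] -> miss, prune
  N12 x:[14,64/3] y:[25/2,30] z:[13,24] -> hit [14,64/3], descend [2, 14]
    N2 x:[14,64/3] y:[51/2,30] z:[13,24] -> miss, prune
    N14 x:[15,21] y:[25/2,49/2] z:[27/2,47/2] -> hit [15,21], descend [5, 10]
      N5 x:[15,18] y:[25/2,31/2] z:[27/2,29/2] -> miss, prune
      N10 x:[19,21] y:[18,49/2] z:[16,47/2] -> hit [19,21] leaf, test {P2(miss), P5(miss)}

Visited [0, 3, 12, 2, 14, 5, 10]. Tests: 7 box, 1 leaf. Nearest: miss.

== RESULT ==
7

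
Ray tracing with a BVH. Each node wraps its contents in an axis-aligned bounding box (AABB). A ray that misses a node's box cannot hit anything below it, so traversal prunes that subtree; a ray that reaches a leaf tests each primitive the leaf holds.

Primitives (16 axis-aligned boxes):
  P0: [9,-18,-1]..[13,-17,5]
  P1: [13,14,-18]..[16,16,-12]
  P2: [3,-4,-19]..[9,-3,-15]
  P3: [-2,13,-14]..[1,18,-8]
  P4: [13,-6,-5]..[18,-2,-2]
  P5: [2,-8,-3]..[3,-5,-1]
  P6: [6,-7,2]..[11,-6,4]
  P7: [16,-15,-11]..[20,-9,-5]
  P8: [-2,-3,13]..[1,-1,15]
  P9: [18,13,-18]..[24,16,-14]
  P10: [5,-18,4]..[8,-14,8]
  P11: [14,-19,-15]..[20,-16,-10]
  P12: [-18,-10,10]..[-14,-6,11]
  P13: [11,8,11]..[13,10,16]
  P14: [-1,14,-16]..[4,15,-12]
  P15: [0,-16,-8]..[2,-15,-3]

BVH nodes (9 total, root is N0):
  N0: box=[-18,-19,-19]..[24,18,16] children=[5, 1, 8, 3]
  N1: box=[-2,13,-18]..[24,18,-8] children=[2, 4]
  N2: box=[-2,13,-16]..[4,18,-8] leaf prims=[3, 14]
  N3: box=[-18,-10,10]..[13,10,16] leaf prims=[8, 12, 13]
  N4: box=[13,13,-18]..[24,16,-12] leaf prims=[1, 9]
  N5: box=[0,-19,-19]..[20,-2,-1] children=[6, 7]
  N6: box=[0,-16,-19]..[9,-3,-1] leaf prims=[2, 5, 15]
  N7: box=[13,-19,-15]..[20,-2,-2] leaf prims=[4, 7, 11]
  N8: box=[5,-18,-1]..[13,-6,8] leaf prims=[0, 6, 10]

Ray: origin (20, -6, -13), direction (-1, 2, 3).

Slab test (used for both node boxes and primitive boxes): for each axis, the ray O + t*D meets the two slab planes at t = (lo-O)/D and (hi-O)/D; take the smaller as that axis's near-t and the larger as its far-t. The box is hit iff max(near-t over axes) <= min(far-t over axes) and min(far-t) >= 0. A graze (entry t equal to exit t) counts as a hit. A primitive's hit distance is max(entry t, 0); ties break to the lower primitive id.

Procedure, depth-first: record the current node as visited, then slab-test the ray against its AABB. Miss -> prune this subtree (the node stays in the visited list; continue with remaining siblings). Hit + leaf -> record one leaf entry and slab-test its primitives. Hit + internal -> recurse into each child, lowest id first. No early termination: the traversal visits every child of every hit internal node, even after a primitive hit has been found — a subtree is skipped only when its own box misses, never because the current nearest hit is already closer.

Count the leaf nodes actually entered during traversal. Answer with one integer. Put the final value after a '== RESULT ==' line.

Traverse from the root:
N0 x:[-4,38] y:[-13/2,12] z:[-2,29/3] -> hit [-2,29/3], descend [1, 3, 5, 8]
  N1 x:[-4,22] y:[19/2,12] z:[-5/3,5/3] -> miss, prune
  N3 x:[7,38] y:[-2,8] z:[23/3,29/3] -> hit [23/3,8] leaf, test {P8(miss), P12(miss), P13@t=8}
  N5 x:[0,20] y:[-13/2,2] z:[-2,4] -> hit [0,2], descend [6, 7]
    N6 x:[11,20] y:[-5,3/2] z:[-2,4] -> miss, prune
    N7 x:[0,7] y:[-13/2,2] z:[-2/3,11/3] -> hit [0,2] leaf, test {P4(miss), P7(miss), P11(miss)}
  N8 x:[7,15] y:[-6,0] z:[4,7] -> miss, prune

Summary -> nodes [0, 1, 3, 5, 6, 7, 8]; box-tests=7; leaf-entries=2; first=P13

== RESULT ==
2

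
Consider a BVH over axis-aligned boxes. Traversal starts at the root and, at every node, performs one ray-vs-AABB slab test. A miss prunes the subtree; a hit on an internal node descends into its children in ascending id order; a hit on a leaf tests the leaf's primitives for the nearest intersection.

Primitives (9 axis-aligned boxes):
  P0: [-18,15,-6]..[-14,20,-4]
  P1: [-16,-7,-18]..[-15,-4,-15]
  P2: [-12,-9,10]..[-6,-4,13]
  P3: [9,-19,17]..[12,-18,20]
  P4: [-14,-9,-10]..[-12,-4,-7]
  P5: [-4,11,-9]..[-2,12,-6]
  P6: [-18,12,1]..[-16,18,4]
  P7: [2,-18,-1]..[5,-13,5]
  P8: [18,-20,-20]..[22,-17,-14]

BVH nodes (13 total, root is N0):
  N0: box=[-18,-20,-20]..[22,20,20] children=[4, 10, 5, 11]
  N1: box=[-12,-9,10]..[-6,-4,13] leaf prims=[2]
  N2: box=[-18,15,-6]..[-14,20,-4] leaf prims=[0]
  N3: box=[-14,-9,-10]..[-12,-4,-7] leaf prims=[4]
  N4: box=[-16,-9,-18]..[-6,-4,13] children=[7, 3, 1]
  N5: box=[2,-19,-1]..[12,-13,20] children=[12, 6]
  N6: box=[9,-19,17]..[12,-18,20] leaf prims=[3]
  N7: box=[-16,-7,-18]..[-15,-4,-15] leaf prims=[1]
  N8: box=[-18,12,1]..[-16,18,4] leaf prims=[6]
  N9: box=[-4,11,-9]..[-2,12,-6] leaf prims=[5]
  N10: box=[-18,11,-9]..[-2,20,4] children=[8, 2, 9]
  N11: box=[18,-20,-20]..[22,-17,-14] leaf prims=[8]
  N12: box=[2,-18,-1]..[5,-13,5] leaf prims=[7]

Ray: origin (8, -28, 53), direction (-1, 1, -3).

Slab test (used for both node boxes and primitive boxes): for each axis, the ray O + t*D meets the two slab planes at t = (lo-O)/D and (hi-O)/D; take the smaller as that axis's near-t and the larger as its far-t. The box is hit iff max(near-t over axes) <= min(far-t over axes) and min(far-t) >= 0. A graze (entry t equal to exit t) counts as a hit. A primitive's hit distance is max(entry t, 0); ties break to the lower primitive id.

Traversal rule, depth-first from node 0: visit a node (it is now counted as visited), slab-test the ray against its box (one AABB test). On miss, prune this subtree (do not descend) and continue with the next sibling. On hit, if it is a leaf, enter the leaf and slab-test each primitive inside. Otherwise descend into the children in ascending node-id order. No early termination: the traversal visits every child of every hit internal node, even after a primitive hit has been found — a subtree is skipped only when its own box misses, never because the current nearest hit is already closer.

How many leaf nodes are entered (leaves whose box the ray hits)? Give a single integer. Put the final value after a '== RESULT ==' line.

Walk:
N0 x:[-14,26] y:[8,48] z:[11,73/3] -> hit [11,73/3], descend [4, 5, 10, 11]
  N4 x:[14,24] y:[19,24] z:[40/3,71/3] -> hit [19,71/3], descend [1, 3, 7]
    N1 x:[14,20] y:[19,24] z:[40/3,43/3] -> miss, prune
    N3 x:[20,22] y:[19,24] z:[20,21] -> hit [20,21] leaf, test {P4@t=20}
    N7 x:[23,24] y:[21,24] z:[68/3,71/3] -> hit [23,71/3] leaf, test {P1@t=23}
  N5 x:[-4,6] y:[9,15] z:[11,18] -> miss, prune
  N10 x:[10,26] y:[39,48] z:[49/3,62/3] -> miss, prune
  N11 x:[-14,-10] y:[8,11] z:[67/3,73/3] -> miss, prune

Visited [0, 4, 1, 3, 7, 5, 10, 11]. Tests: 8 box, 2 leaf. Nearest: P4.

== RESULT ==
2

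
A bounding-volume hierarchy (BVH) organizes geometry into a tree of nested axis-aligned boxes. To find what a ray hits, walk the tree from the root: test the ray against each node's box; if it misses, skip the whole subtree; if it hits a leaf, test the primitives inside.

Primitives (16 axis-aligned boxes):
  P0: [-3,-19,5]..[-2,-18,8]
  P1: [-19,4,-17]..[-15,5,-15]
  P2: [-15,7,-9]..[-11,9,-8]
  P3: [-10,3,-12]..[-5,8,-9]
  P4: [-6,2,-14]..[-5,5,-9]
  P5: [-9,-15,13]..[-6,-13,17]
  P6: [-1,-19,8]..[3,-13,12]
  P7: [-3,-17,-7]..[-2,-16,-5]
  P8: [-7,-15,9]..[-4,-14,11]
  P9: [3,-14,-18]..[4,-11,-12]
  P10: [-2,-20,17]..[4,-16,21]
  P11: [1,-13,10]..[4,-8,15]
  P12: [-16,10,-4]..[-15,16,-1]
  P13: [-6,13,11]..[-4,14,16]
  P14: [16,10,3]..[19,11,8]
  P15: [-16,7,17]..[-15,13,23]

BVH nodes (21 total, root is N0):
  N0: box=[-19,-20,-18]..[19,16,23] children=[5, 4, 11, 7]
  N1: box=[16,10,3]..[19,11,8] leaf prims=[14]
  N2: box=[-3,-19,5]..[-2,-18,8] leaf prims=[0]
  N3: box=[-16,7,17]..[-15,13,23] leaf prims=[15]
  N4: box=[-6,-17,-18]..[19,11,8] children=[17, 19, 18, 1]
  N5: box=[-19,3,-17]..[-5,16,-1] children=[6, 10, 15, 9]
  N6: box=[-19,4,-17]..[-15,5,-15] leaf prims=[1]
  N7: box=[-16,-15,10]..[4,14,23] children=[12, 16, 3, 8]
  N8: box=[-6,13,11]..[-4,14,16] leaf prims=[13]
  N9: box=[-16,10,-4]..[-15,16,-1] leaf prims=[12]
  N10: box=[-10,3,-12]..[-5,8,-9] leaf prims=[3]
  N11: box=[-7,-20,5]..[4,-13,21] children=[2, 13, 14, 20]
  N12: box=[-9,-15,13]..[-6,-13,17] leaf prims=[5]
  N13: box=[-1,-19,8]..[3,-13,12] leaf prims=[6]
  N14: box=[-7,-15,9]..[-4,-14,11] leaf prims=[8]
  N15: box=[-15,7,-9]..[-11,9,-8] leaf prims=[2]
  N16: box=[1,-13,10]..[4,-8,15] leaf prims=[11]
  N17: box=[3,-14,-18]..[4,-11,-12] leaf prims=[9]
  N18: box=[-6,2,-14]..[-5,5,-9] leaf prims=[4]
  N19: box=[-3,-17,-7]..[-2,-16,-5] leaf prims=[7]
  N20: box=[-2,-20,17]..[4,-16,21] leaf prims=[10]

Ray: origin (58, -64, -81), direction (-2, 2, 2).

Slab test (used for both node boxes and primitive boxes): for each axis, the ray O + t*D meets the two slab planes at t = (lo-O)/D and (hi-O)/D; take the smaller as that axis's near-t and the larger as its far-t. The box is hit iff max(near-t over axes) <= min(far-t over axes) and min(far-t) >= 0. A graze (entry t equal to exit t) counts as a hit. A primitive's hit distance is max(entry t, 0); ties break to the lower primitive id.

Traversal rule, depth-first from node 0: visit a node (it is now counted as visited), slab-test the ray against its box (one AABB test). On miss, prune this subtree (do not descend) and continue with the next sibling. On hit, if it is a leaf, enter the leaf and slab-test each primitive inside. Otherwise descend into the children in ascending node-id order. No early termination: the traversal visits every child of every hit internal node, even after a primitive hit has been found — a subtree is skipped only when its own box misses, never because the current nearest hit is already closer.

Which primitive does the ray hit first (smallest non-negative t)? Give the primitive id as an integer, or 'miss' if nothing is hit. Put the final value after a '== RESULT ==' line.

Walk:
N0 x:[39/2,77/2] y:[22,40] z:[63/2,52] -> hit [63/2,77/2], descend [4, 5, 7, 11]
  N4 x:[39/2,32] y:[47/2,75/2] z:[63/2,89/2] -> hit [63/2,32], descend [1, 17, 18, 19]
    N1 x:[39/2,21] y:[37,75/2] z:[42,89/2] -> miss, prune
    N17 x:[27,55/2] y:[25,53/2] z:[63/2,69/2] -> miss, prune
    N18 x:[63/2,32] y:[33,69/2] z:[67/2,36] -> miss, prune
    N19 x:[30,61/2] y:[47/2,24] z:[37,38] -> miss, prune
  N5 x:[63/2,77/2] y:[67/2,40] z:[32,40] -> hit [67/2,77/2], descend [6, 9, 10, 15]
    N6 x:[73/2,77/2] y:[34,69/2] z:[32,33] -> miss, prune
    N9 x:[73/2,37] y:[37,40] z:[77/2,40] -> miss, prune
    N10 x:[63/2,34] y:[67/2,36] z:[69/2,36] -> miss, prune
    N15 x:[69/2,73/2] y:[71/2,73/2] z:[36,73/2] -> hit [36,73/2] leaf, test {P2@t=36}
  N7 x:[27,37] y:[49/2,39] z:[91/2,52] -> miss, prune
  N11 x:[27,65/2] y:[22,51/2] z:[43,51] -> miss, prune

Summary -> nodes [0, 4, 1, 17, 18, 19, 5, 6, 9, 10, 15, 7, 11]; box-tests=13; leaf-entries=1; first=P2

== RESULT ==
2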